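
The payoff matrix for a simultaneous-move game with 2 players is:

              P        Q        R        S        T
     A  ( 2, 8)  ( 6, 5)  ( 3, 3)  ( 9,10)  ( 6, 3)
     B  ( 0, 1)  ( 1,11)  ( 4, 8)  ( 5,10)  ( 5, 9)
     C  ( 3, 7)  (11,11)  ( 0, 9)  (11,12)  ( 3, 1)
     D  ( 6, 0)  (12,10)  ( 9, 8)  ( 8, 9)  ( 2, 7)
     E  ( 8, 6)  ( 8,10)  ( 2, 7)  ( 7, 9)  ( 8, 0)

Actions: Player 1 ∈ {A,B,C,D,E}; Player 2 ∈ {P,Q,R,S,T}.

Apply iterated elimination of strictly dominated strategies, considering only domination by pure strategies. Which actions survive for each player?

P2 drop P (S beats it: A:10>8 B:10>1 C:12>7 D:9>0 E:9>6)
P2 drop R (Q beats it: A:5>3 B:11>8 C:11>9 D:10>8 E:10>7)
P1 drop B (A beats it: Q:6>1 S:9>5 T:6>5)
P2 drop T (Q beats it: A:5>3 C:11>1 D:10>7 E:10>0)
P1 drop A (C beats it: Q:11>6 S:11>9)
P1 drop E (C beats it: Q:11>8 S:11>7)
P1→{C,D} P2→{Q,S}

Remaining: P1:{C,D} P2:{Q,S}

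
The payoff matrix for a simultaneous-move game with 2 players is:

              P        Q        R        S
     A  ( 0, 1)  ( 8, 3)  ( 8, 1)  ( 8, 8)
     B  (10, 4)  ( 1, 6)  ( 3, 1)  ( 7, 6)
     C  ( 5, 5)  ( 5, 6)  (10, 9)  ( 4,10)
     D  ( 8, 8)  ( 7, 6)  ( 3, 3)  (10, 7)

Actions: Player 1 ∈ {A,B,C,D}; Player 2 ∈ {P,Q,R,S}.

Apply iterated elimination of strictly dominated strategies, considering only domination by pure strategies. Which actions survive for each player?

P2 drop R (S beats it: A:8>1 B:6>1 C:10>9 D:7>3)
P1 drop C (D beats it: P:8>5 Q:7>5 S:10>4)
P1→{A,B,D} P2→{P,Q,S}

IESDS → P1:{A,B,D} P2:{P,Q,S}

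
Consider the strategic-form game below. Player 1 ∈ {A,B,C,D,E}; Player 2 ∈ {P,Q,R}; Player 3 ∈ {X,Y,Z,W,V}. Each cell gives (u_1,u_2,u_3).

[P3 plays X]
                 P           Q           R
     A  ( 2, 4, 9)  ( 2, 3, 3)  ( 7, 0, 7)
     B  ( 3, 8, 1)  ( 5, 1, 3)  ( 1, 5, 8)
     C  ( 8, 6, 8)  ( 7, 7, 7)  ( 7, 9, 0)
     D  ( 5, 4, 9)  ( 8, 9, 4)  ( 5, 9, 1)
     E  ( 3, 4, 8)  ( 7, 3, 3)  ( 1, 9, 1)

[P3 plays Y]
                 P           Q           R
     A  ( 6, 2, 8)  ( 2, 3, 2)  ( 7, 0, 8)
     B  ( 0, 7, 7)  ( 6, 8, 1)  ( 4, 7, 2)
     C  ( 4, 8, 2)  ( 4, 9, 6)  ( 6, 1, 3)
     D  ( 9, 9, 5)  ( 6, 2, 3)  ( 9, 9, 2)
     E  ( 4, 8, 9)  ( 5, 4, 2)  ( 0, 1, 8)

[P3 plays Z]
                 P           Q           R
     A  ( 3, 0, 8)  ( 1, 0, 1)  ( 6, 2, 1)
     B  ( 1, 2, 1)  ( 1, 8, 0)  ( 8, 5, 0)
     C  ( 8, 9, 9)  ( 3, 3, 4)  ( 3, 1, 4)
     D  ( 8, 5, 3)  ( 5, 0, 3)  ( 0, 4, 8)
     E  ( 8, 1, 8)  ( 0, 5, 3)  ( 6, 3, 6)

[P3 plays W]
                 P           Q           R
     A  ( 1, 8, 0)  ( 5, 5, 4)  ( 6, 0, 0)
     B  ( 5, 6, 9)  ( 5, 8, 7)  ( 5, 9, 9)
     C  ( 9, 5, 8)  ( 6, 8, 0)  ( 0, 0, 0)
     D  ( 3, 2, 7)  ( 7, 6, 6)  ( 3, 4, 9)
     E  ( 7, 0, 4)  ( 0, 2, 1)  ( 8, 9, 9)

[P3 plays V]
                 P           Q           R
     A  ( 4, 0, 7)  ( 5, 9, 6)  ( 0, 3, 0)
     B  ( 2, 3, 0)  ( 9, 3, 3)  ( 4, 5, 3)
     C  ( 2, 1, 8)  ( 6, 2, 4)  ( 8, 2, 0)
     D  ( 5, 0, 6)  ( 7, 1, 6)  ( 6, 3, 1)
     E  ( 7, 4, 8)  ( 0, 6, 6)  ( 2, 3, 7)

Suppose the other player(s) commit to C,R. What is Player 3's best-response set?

u_3(X vs C,R) = 0
u_3(Y vs C,R) = 3
u_3(Z vs C,R) = 4
u_3(W vs C,R) = 0
u_3(V vs C,R) = 0
max payoff 4 at {Z}

BR_3 = {Z}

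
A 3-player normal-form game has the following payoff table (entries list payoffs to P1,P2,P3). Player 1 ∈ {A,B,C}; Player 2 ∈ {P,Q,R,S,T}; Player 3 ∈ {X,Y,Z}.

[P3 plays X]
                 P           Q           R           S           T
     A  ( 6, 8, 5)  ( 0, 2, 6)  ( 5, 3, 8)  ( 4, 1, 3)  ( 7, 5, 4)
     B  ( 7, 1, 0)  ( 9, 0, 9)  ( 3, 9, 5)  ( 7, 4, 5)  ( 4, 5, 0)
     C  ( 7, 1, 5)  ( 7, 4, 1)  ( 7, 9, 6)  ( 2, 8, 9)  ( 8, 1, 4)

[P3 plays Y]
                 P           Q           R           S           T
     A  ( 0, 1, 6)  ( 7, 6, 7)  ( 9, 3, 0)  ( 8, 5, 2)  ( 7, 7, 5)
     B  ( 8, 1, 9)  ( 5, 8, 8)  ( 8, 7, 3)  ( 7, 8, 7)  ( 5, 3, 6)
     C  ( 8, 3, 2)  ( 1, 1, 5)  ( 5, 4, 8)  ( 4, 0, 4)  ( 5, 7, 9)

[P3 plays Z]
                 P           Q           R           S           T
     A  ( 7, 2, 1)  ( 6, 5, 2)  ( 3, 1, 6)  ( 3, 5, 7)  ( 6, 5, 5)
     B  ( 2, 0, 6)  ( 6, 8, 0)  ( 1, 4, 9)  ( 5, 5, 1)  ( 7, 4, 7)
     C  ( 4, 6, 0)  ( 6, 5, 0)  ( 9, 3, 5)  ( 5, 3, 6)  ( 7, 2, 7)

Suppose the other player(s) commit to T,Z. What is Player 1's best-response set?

BR_1 = {B,C}

u_1(A vs T,Z) = 6
u_1(B vs T,Z) = 7
u_1(C vs T,Z) = 7
max payoff 7 at {B,C}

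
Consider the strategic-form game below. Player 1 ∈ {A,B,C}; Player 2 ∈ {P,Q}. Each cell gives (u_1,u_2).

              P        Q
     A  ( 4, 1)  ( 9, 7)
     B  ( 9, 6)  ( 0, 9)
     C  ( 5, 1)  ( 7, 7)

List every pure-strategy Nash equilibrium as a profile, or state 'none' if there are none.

NE set: (A,Q)

(A,P): not NE [P1→B gives 9>4; P2→Q gives 7>1]
(A,Q): NE
(B,P): not NE [P2→Q gives 9>6]
(B,Q): not NE [P1→A gives 9>0]
(C,P): not NE [P1→B gives 9>5; P2→Q gives 7>1]
(C,Q): not NE [P1→A gives 9>7]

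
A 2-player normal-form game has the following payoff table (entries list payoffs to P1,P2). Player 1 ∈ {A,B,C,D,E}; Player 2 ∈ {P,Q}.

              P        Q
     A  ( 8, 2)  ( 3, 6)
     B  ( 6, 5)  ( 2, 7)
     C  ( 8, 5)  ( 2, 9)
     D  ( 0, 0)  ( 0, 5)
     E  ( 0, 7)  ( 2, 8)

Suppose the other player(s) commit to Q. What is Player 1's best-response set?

BR_1 = {A}

u_1(A vs Q) = 3
u_1(B vs Q) = 2
u_1(C vs Q) = 2
u_1(D vs Q) = 0
u_1(E vs Q) = 2
max payoff 3 at {A}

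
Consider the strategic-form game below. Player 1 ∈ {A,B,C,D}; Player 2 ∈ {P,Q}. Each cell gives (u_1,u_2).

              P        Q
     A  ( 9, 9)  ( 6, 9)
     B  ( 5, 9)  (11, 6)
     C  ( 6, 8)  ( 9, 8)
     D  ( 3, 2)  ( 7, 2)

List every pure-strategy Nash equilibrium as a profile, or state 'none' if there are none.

Nash profiles: (A,P)

(A,P): NE
(A,Q): not NE [P1→B gives 11>6]
(B,P): not NE [P1→A gives 9>5]
(B,Q): not NE [P2→P gives 9>6]
(C,P): not NE [P1→A gives 9>6]
(C,Q): not NE [P1→B gives 11>9]
(D,P): not NE [P1→A gives 9>3]
(D,Q): not NE [P1→B gives 11>7]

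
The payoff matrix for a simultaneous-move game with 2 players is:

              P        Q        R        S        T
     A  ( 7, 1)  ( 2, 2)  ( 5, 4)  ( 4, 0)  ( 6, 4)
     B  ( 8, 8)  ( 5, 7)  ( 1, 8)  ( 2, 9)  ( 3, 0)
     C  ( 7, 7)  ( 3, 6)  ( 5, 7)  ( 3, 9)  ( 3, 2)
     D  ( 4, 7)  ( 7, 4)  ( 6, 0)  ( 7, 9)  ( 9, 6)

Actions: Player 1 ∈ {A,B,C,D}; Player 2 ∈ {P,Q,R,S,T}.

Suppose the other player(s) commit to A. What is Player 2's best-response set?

P2 best: {R,T}

u_2(P vs A) = 1
u_2(Q vs A) = 2
u_2(R vs A) = 4
u_2(S vs A) = 0
u_2(T vs A) = 4
max payoff 4 at {R,T}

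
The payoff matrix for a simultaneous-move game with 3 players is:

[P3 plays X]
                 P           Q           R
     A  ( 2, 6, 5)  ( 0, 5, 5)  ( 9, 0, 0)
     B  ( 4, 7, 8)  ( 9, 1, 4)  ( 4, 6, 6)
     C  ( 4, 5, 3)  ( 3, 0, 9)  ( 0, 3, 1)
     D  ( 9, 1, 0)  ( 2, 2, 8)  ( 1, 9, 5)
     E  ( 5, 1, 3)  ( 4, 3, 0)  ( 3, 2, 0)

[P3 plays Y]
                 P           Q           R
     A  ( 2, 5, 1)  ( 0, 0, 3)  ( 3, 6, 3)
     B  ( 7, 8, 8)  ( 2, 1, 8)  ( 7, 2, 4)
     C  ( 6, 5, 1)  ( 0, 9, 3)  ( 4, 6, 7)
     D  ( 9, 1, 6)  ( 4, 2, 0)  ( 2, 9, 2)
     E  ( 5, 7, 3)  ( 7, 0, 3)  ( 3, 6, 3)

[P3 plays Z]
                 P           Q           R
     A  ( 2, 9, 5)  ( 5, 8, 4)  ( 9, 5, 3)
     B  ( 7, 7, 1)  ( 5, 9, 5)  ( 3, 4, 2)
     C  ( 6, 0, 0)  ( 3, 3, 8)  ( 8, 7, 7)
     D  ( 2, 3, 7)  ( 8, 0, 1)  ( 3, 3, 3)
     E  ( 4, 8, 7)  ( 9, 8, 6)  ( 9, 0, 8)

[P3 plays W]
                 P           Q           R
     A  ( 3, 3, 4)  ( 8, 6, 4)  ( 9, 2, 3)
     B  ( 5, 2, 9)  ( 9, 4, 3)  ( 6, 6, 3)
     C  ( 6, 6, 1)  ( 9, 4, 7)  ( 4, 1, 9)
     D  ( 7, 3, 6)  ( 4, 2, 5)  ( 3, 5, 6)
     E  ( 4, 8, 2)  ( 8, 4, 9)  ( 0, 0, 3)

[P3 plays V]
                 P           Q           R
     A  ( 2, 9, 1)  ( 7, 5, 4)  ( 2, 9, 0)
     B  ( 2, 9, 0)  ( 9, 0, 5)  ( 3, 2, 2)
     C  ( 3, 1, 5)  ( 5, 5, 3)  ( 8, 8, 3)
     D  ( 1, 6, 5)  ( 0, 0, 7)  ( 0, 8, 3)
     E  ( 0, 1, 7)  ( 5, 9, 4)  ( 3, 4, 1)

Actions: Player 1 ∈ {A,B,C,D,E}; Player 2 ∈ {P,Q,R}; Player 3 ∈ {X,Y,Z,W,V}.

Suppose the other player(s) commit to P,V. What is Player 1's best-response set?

argmax u_1 = {C}

u_1(A vs P,V) = 2
u_1(B vs P,V) = 2
u_1(C vs P,V) = 3
u_1(D vs P,V) = 1
u_1(E vs P,V) = 0
max payoff 3 at {C}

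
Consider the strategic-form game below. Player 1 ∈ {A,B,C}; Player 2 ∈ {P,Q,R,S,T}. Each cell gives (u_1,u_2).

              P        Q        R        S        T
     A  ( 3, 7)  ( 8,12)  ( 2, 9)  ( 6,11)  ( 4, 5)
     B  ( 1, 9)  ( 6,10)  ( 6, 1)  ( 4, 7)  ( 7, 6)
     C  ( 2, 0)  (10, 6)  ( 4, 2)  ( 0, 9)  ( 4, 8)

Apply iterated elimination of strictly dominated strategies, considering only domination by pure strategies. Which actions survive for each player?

P2 drop P (Q beats it: A:12>7 B:10>9 C:6>0)
P2 drop R (Q beats it: A:12>9 B:10>1 C:6>2)
P2 drop T (S beats it: A:11>5 B:7>6 C:9>8)
P1 drop B (A beats it: Q:8>6 S:6>4)
P1→{A,C} P2→{Q,S}

IESDS → P1:{A,C} P2:{Q,S}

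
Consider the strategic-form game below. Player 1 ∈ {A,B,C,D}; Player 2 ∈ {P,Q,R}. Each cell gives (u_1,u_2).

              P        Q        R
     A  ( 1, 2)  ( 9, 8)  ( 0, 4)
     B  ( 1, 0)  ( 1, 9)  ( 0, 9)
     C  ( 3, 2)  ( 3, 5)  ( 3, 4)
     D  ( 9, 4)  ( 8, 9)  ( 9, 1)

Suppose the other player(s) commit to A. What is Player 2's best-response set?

P2 best: {Q}

u_2(P vs A) = 2
u_2(Q vs A) = 8
u_2(R vs A) = 4
max payoff 8 at {Q}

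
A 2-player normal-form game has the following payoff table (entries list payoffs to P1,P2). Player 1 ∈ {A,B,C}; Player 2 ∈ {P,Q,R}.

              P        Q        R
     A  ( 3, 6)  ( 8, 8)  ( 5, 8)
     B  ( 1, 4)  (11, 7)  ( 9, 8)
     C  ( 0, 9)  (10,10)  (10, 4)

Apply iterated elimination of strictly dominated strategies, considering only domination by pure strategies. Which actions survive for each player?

P2 drop P (Q beats it: A:8>6 B:7>4 C:10>9)
P1 drop A (B beats it: Q:11>8 R:9>5)
P1→{B,C} P2→{Q,R}

Remaining: P1:{B,C} P2:{Q,R}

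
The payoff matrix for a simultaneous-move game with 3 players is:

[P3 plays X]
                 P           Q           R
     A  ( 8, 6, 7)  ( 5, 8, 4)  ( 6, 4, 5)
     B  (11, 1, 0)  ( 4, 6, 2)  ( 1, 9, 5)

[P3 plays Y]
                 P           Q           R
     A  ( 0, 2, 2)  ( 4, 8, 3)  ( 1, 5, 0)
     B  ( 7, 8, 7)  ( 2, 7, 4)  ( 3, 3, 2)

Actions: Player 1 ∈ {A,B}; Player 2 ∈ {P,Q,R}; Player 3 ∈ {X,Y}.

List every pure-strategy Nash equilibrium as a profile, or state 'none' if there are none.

NE set: (A,Q,X), (B,P,Y)

(A,P,X): not NE [P1→B gives 11>8; P2→Q gives 8>6]
(A,P,Y): not NE [P1→B gives 7>0; P2→Q gives 8>2; P3→X gives 7>2]
(A,Q,X): NE
(A,Q,Y): not NE [P3→X gives 4>3]
(A,R,X): not NE [P2→Q gives 8>4]
(A,R,Y): not NE [P1→B gives 3>1; P2→Q gives 8>5; P3→X gives 5>0]
(B,P,X): not NE [P2→R gives 9>1; P3→Y gives 7>0]
(B,P,Y): NE
(B,Q,X): not NE [P1→A gives 5>4; P2→R gives 9>6; P3→Y gives 4>2]
(B,Q,Y): not NE [P1→A gives 4>2; P2→P gives 8>7]
(B,R,X): not NE [P1→A gives 6>1]
(B,R,Y): not NE [P2→P gives 8>3; P3→X gives 5>2]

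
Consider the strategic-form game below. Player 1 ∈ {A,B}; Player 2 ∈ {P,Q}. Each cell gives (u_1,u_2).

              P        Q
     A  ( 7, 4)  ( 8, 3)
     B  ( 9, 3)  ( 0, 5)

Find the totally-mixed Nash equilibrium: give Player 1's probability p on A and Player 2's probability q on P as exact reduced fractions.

P1 indiff ⇒ q·7+(1-q)·8 = q·9+(1-q)·0 ⇒ q(-2) = (1-q)(-8) ⇒ q = 4/5
P2 indiff ⇒ p·4+(1-p)·3 = p·3+(1-p)·5 ⇒ p(1) = (1-p)(2) ⇒ p = 2/3

p=2/3, q=4/5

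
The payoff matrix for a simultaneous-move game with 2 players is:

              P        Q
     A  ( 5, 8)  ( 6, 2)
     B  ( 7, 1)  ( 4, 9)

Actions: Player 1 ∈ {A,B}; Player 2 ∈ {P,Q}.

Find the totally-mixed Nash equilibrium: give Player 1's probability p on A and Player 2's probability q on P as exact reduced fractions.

P1 indiff ⇒ q·5+(1-q)·6 = q·7+(1-q)·4 ⇒ q(-2) = (1-q)(-2) ⇒ q = 1/2
P2 indiff ⇒ p·8+(1-p)·1 = p·2+(1-p)·9 ⇒ p(6) = (1-p)(8) ⇒ p = 4/7

p=4/7, q=1/2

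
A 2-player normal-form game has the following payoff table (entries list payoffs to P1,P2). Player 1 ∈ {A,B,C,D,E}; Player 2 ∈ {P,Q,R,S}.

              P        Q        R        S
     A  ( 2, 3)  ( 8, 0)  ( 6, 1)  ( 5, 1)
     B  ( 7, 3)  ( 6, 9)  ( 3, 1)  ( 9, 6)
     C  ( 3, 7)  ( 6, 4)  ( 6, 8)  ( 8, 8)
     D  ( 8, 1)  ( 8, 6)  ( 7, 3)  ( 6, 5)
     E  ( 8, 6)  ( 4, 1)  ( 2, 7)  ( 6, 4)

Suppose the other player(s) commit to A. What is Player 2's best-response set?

u_2(P vs A) = 3
u_2(Q vs A) = 0
u_2(R vs A) = 1
u_2(S vs A) = 1
max payoff 3 at {P}

P2 best: {P}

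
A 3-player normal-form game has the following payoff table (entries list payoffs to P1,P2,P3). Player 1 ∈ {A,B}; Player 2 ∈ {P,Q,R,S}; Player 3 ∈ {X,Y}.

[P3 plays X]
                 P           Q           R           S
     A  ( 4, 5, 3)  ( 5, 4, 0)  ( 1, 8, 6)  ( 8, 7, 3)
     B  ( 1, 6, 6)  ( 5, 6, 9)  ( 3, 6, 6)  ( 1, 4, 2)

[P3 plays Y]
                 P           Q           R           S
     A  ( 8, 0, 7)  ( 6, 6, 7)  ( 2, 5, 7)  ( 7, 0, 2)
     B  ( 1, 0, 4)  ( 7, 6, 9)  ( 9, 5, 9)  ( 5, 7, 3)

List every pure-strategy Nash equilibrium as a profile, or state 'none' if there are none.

(A,P,X): not NE [P2→R gives 8>5; P3→Y gives 7>3]
(A,P,Y): not NE [P2→Q gives 6>0]
(A,Q,X): not NE [P2→R gives 8>4; P3→Y gives 7>0]
(A,Q,Y): not NE [P1→B gives 7>6]
(A,R,X): not NE [P1→B gives 3>1; P3→Y gives 7>6]
(A,R,Y): not NE [P1→B gives 9>2; P2→Q gives 6>5]
(A,S,X): not NE [P2→R gives 8>7]
(A,S,Y): not NE [P2→Q gives 6>0; P3→X gives 3>2]
(B,P,X): not NE [P1→A gives 4>1]
(B,P,Y): not NE [P1→A gives 8>1; P2→S gives 7>0; P3→X gives 6>4]
(B,Q,X): NE
(B,Q,Y): not NE [P2→S gives 7>6]
(B,R,X): not NE [P3→Y gives 9>6]
(B,R,Y): not NE [P2→S gives 7>5]
(B,S,X): not NE [P1→A gives 8>1; P2→R gives 6>4; P3→Y gives 3>2]
(B,S,Y): not NE [P1→A gives 7>5]

NE set: (B,Q,X)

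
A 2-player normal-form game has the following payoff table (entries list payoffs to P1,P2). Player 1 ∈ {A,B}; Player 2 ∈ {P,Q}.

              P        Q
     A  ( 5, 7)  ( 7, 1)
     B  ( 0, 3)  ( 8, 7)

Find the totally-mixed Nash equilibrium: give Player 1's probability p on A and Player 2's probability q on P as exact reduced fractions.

p=2/5, q=1/6

P1 indiff ⇒ q·5+(1-q)·7 = q·0+(1-q)·8 ⇒ q(5) = (1-q)(1) ⇒ q = 1/6
P2 indiff ⇒ p·7+(1-p)·3 = p·1+(1-p)·7 ⇒ p(6) = (1-p)(4) ⇒ p = 2/5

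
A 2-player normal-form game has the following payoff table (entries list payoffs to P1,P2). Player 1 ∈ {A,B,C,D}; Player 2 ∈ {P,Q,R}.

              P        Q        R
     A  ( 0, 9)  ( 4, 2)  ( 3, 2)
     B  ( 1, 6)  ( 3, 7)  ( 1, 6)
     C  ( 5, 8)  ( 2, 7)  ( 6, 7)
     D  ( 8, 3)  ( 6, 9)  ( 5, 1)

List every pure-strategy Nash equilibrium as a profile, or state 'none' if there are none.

(A,P): not NE [P1→D gives 8>0]
(A,Q): not NE [P1→D gives 6>4; P2→P gives 9>2]
(A,R): not NE [P1→C gives 6>3; P2→P gives 9>2]
(B,P): not NE [P1→D gives 8>1; P2→Q gives 7>6]
(B,Q): not NE [P1→D gives 6>3]
(B,R): not NE [P1→C gives 6>1; P2→Q gives 7>6]
(C,P): not NE [P1→D gives 8>5]
(C,Q): not NE [P1→D gives 6>2; P2→P gives 8>7]
(C,R): not NE [P2→P gives 8>7]
(D,P): not NE [P2→Q gives 9>3]
(D,Q): NE
(D,R): not NE [P1→C gives 6>5; P2→Q gives 9>1]

PSNE = {(D,Q)}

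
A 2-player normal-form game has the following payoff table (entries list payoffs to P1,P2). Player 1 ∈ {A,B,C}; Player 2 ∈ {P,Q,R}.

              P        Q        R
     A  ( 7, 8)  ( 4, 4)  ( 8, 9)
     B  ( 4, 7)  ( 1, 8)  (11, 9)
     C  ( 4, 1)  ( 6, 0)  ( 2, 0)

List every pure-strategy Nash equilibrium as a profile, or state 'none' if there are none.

Nash profiles: (B,R)

(A,P): not NE [P2→R gives 9>8]
(A,Q): not NE [P1→C gives 6>4; P2→R gives 9>4]
(A,R): not NE [P1→B gives 11>8]
(B,P): not NE [P1→A gives 7>4; P2→R gives 9>7]
(B,Q): not NE [P1→C gives 6>1; P2→R gives 9>8]
(B,R): NE
(C,P): not NE [P1→A gives 7>4]
(C,Q): not NE [P2→P gives 1>0]
(C,R): not NE [P1→B gives 11>2; P2→P gives 1>0]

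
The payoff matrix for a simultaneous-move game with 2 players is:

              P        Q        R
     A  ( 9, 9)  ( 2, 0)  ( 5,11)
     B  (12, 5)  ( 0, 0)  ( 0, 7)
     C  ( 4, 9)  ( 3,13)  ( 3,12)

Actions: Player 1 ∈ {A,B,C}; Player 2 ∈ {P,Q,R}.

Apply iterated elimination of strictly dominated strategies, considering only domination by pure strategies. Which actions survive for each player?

P2 drop P (R beats it: A:11>9 B:7>5 C:12>9)
P1 drop B (A beats it: Q:2>0 R:5>0)
P1→{A,C} P2→{Q,R}

IESDS → P1:{A,C} P2:{Q,R}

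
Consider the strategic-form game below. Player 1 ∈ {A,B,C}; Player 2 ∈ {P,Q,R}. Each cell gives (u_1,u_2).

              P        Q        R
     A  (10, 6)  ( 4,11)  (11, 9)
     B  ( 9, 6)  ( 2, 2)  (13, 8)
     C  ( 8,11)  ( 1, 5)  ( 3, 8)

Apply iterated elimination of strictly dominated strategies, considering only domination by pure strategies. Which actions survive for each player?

Remaining: P1:{A,B} P2:{Q,R}

P1 drop C (A beats it: P:10>8 Q:4>1 R:11>3)
P2 drop P (R beats it: A:9>6 B:8>6)
P1→{A,B} P2→{Q,R}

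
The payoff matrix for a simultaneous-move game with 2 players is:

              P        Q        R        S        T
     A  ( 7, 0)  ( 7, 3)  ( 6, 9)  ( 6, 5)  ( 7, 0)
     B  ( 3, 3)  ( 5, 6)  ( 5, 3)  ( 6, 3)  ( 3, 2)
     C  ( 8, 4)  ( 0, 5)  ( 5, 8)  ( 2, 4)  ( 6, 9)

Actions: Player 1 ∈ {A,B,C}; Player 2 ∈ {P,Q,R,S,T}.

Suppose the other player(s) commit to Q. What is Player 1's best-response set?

BR_1 = {A}

u_1(A vs Q) = 7
u_1(B vs Q) = 5
u_1(C vs Q) = 0
max payoff 7 at {A}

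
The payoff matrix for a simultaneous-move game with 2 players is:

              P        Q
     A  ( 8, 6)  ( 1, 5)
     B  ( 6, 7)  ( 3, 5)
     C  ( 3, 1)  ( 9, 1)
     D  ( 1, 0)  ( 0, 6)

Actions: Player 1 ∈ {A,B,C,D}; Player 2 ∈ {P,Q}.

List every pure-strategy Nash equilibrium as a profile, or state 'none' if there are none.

(A,P): NE
(A,Q): not NE [P1→C gives 9>1; P2→P gives 6>5]
(B,P): not NE [P1→A gives 8>6]
(B,Q): not NE [P1→C gives 9>3; P2→P gives 7>5]
(C,P): not NE [P1→A gives 8>3]
(C,Q): NE
(D,P): not NE [P1→A gives 8>1; P2→Q gives 6>0]
(D,Q): not NE [P1→C gives 9>0]

PSNE = {(A,P), (C,Q)}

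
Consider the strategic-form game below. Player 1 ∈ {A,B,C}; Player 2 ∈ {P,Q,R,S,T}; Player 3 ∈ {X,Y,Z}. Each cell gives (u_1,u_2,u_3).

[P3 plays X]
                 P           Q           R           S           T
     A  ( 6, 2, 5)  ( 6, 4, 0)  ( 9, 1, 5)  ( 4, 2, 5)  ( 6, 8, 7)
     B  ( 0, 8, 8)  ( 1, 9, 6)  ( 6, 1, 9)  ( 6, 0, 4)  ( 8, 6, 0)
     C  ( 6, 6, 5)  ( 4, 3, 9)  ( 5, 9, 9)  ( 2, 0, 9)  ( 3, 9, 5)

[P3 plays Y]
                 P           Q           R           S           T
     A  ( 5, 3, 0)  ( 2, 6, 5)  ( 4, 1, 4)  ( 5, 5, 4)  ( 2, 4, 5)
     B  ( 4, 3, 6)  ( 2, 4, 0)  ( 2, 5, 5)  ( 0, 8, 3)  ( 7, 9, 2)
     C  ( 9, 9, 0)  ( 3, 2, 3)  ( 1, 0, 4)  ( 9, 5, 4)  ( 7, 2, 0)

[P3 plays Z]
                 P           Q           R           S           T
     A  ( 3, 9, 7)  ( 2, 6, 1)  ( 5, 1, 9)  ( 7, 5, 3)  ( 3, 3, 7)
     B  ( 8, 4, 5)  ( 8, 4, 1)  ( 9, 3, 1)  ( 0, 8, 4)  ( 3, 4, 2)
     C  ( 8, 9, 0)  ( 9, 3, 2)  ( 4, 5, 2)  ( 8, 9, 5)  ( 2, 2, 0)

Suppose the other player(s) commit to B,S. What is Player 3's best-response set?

u_3(X vs B,S) = 4
u_3(Y vs B,S) = 3
u_3(Z vs B,S) = 4
max payoff 4 at {X,Z}

argmax u_3 = {X,Z}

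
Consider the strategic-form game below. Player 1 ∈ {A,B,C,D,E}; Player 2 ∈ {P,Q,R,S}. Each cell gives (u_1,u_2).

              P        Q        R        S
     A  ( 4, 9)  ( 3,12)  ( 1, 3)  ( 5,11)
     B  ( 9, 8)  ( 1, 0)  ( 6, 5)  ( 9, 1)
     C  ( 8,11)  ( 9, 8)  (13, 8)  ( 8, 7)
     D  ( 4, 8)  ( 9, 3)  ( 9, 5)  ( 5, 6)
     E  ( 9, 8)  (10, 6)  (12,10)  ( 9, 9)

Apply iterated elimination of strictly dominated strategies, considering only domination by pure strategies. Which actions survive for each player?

IESDS → P1:{B,C,E} P2:{P,R}

P1 drop A (C beats it: P:8>4 Q:9>3 R:13>1 S:8>5)
P1 drop D (E beats it: P:9>4 Q:10>9 R:12>9 S:9>5)
P2 drop Q (P beats it: B:8>0 C:11>8 E:8>6)
P2 drop S (R beats it: B:5>1 C:8>7 E:10>9)
P1→{B,C,E} P2→{P,R}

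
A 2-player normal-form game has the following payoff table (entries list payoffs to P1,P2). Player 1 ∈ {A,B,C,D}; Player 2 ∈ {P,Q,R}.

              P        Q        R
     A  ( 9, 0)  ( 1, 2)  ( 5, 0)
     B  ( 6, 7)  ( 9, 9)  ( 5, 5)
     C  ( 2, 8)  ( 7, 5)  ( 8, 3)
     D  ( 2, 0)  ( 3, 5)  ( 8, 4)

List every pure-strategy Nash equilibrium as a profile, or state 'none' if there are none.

Nash profiles: (B,Q)

(A,P): not NE [P2→Q gives 2>0]
(A,Q): not NE [P1→B gives 9>1]
(A,R): not NE [P1→D gives 8>5; P2→Q gives 2>0]
(B,P): not NE [P1→A gives 9>6; P2→Q gives 9>7]
(B,Q): NE
(B,R): not NE [P1→D gives 8>5; P2→Q gives 9>5]
(C,P): not NE [P1→A gives 9>2]
(C,Q): not NE [P1→B gives 9>7; P2→P gives 8>5]
(C,R): not NE [P2→P gives 8>3]
(D,P): not NE [P1→A gives 9>2; P2→Q gives 5>0]
(D,Q): not NE [P1→B gives 9>3]
(D,R): not NE [P2→Q gives 5>4]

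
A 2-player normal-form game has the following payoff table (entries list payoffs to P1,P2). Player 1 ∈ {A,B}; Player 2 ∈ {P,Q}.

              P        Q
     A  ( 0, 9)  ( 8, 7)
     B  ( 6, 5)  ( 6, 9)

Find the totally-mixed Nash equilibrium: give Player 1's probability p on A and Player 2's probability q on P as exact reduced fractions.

P1 indiff ⇒ q·0+(1-q)·8 = q·6+(1-q)·6 ⇒ q(-6) = (1-q)(-2) ⇒ q = 1/4
P2 indiff ⇒ p·9+(1-p)·5 = p·7+(1-p)·9 ⇒ p(2) = (1-p)(4) ⇒ p = 2/3

(p,q) = (2/3, 1/4)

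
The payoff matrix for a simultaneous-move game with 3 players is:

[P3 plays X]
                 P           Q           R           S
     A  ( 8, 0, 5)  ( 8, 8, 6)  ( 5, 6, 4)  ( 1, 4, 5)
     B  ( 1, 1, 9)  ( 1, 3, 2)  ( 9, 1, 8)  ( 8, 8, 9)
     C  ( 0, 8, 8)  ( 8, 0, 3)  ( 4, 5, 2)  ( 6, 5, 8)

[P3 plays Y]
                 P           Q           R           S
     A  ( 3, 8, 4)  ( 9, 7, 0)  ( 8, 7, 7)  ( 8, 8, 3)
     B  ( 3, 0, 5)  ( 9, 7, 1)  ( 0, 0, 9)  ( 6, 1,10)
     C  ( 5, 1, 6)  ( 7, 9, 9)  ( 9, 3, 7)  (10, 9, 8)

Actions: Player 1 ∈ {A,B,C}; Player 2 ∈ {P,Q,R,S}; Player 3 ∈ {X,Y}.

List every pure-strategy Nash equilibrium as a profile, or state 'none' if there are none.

(A,P,X): not NE [P2→Q gives 8>0]
(A,P,Y): not NE [P1→C gives 5>3; P3→X gives 5>4]
(A,Q,X): NE
(A,Q,Y): not NE [P2→S gives 8>7; P3→X gives 6>0]
(A,R,X): not NE [P1→B gives 9>5; P2→Q gives 8>6; P3→Y gives 7>4]
(A,R,Y): not NE [P1→C gives 9>8; P2→S gives 8>7]
(A,S,X): not NE [P1→B gives 8>1; P2→Q gives 8>4]
(A,S,Y): not NE [P1→C gives 10>8; P3→X gives 5>3]
(B,P,X): not NE [P1→A gives 8>1; P2→S gives 8>1]
(B,P,Y): not NE [P1→C gives 5>3; P2→Q gives 7>0; P3→X gives 9>5]
(B,Q,X): not NE [P1→C gives 8>1; P2→S gives 8>3]
(B,Q,Y): not NE [P3→X gives 2>1]
(B,R,X): not NE [P2→S gives 8>1; P3→Y gives 9>8]
(B,R,Y): not NE [P1→C gives 9>0; P2→Q gives 7>0]
(B,S,X): not NE [P3→Y gives 10>9]
(B,S,Y): not NE [P1→C gives 10>6; P2→Q gives 7>1]
(C,P,X): not NE [P1→A gives 8>0]
(C,P,Y): not NE [P2→S gives 9>1; P3→X gives 8>6]
(C,Q,X): not NE [P2→P gives 8>0; P3→Y gives 9>3]
(C,Q,Y): not NE [P1→B gives 9>7]
(C,R,X): not NE [P1→B gives 9>4; P2→P gives 8>5; P3→Y gives 7>2]
(C,R,Y): not NE [P2→S gives 9>3]
(C,S,X): not NE [P1→B gives 8>6; P2→P gives 8>5]
(C,S,Y): NE

NE set: (A,Q,X), (C,S,Y)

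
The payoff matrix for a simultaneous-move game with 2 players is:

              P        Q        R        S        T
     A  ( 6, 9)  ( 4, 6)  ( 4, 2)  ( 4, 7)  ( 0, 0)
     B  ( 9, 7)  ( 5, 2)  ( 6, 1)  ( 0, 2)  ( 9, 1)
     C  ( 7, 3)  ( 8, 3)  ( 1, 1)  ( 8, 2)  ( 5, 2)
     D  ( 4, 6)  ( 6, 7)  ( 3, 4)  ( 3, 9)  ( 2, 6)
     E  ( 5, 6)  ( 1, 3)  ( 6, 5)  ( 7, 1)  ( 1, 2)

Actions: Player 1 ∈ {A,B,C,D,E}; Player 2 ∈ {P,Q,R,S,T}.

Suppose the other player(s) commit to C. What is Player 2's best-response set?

argmax u_2 = {P,Q}

u_2(P vs C) = 3
u_2(Q vs C) = 3
u_2(R vs C) = 1
u_2(S vs C) = 2
u_2(T vs C) = 2
max payoff 3 at {P,Q}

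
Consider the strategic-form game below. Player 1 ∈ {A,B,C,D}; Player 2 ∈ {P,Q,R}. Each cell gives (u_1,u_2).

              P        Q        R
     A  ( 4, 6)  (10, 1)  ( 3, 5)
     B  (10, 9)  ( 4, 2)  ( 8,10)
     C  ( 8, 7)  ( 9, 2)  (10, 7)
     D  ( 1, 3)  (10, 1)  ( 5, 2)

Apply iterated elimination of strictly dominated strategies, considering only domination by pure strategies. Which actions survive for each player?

Survivors P1:{B,C} P2:{P,R}

P2 drop Q (P beats it: A:6>1 B:9>2 C:7>2 D:3>1)
P1 drop A (B beats it: P:10>4 R:8>3)
P1 drop D (B beats it: P:10>1 R:8>5)
P1→{B,C} P2→{P,R}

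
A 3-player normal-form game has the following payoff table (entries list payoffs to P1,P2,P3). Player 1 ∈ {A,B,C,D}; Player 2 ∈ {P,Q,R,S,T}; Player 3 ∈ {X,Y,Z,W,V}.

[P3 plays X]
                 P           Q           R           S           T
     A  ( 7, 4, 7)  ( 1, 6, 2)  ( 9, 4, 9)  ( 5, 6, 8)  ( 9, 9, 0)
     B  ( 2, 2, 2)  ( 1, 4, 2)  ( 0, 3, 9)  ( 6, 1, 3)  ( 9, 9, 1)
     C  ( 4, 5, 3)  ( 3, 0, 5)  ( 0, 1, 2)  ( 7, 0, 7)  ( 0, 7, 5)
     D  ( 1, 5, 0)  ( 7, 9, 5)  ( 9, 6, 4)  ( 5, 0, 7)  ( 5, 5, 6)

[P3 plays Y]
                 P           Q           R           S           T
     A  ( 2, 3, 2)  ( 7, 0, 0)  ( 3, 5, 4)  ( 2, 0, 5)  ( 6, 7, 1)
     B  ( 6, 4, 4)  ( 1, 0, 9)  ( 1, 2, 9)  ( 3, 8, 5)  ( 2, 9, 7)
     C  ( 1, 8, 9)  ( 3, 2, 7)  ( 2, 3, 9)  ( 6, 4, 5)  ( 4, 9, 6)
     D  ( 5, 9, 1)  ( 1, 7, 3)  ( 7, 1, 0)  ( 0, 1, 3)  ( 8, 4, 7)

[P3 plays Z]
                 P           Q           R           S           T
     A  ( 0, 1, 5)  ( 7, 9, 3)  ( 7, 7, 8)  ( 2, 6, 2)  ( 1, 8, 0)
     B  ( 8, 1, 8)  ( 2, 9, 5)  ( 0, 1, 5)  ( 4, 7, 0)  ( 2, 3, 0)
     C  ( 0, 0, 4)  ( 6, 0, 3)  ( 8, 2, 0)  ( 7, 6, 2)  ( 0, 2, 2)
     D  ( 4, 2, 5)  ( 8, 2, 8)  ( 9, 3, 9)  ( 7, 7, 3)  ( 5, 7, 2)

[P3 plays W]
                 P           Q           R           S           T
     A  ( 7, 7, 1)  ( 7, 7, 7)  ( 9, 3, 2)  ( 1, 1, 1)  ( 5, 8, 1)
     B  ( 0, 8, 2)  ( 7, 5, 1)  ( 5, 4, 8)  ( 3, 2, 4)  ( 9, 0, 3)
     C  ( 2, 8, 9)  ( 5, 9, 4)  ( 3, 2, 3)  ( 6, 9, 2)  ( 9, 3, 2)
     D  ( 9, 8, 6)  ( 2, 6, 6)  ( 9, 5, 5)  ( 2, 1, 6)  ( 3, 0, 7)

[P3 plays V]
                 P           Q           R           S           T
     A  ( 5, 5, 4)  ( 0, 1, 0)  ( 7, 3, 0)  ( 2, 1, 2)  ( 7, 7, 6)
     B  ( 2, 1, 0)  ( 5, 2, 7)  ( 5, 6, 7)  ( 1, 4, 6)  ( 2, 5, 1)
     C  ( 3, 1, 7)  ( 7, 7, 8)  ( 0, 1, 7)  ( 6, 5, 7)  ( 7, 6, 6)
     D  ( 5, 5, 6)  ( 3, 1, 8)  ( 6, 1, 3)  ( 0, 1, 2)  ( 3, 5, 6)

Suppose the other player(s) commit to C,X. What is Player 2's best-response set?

u_2(P vs C,X) = 5
u_2(Q vs C,X) = 0
u_2(R vs C,X) = 1
u_2(S vs C,X) = 0
u_2(T vs C,X) = 7
max payoff 7 at {T}

BR_2 = {T}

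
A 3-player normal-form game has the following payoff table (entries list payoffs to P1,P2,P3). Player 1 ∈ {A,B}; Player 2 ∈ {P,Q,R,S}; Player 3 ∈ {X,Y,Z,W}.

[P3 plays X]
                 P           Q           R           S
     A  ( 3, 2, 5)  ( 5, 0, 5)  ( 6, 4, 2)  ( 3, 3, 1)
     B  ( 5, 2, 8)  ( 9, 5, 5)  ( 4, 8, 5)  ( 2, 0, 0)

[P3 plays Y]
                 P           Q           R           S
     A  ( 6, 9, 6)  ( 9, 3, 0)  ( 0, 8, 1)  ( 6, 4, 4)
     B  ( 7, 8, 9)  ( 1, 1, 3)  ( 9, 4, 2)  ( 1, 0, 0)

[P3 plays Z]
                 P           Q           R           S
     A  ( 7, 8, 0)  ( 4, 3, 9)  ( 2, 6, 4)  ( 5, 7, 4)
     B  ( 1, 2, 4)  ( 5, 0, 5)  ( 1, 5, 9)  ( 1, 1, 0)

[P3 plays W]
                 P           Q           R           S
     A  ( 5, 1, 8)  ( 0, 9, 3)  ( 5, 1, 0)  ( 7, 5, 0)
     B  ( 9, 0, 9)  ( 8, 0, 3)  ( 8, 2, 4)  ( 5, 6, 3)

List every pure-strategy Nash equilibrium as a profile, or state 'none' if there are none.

(A,P,X): not NE [P1→B gives 5>3; P2→R gives 4>2; P3→W gives 8>5]
(A,P,Y): not NE [P1→B gives 7>6; P3→W gives 8>6]
(A,P,Z): not NE [P3→W gives 8>0]
(A,P,W): not NE [P1→B gives 9>5; P2→Q gives 9>1]
(A,Q,X): not NE [P1→B gives 9>5; P2→R gives 4>0; P3→Z gives 9>5]
(A,Q,Y): not NE [P2→P gives 9>3; P3→Z gives 9>0]
(A,Q,Z): not NE [P1→B gives 5>4; P2→P gives 8>3]
(A,Q,W): not NE [P1→B gives 8>0; P3→Z gives 9>3]
(A,R,X): not NE [P3→Z gives 4>2]
(A,R,Y): not NE [P1→B gives 9>0; P2→P gives 9>8; P3→Z gives 4>1]
(A,R,Z): not NE [P2→P gives 8>6]
(A,R,W): not NE [P1→B gives 8>5; P2→Q gives 9>1; P3→Z gives 4>0]
(A,S,X): not NE [P2→R gives 4>3; P3→Z gives 4>1]
(A,S,Y): not NE [P2→P gives 9>4]
(A,S,Z): not NE [P2→P gives 8>7]
(A,S,W): not NE [P2→Q gives 9>5; P3→Z gives 4>0]
(B,P,X): not NE [P2→R gives 8>2; P3→W gives 9>8]
(B,P,Y): NE
(B,P,Z): not NE [P1→A gives 7>1; P2→R gives 5>2; P3→W gives 9>4]
(B,P,W): not NE [P2→S gives 6>0]
(B,Q,X): not NE [P2→R gives 8>5]
(B,Q,Y): not NE [P1→A gives 9>1; P2→P gives 8>1; P3→Z gives 5>3]
(B,Q,Z): not NE [P2→R gives 5>0]
(B,Q,W): not NE [P2→S gives 6>0; P3→Z gives 5>3]
(B,R,X): not NE [P1→A gives 6>4; P3→Z gives 9>5]
(B,R,Y): not NE [P2→P gives 8>4; P3→Z gives 9>2]
(B,R,Z): not NE [P1→A gives 2>1]
(B,R,W): not NE [P2→S gives 6>2; P3→Z gives 9>4]
(B,S,X): not NE [P1→A gives 3>2; P2→R gives 8>0; P3→W gives 3>0]
(B,S,Y): not NE [P1→A gives 6>1; P2→P gives 8>0; P3→W gives 3>0]
(B,S,Z): not NE [P1→A gives 5>1; P2→R gives 5>1; P3→W gives 3>0]
(B,S,W): not NE [P1→A gives 7>5]

PSNE = {(B,P,Y)}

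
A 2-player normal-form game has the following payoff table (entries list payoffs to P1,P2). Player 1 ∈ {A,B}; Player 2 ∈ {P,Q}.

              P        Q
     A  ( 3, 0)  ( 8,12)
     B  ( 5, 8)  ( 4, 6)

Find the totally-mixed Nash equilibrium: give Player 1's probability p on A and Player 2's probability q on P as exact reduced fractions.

P1 indiff ⇒ q·3+(1-q)·8 = q·5+(1-q)·4 ⇒ q(-2) = (1-q)(-4) ⇒ q = 2/3
P2 indiff ⇒ p·0+(1-p)·8 = p·12+(1-p)·6 ⇒ p(-12) = (1-p)(-2) ⇒ p = 1/7

p=1/7, q=2/3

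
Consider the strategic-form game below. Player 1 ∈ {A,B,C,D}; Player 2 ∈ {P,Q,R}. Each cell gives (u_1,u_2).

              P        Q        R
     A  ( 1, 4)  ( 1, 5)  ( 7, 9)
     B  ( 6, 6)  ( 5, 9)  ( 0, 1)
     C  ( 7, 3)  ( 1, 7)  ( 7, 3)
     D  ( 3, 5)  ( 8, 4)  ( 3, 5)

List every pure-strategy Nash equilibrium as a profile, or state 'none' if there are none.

Nash profiles: (A,R)

(A,P): not NE [P1→C gives 7>1; P2→R gives 9>4]
(A,Q): not NE [P1→D gives 8>1; P2→R gives 9>5]
(A,R): NE
(B,P): not NE [P1→C gives 7>6; P2→Q gives 9>6]
(B,Q): not NE [P1→D gives 8>5]
(B,R): not NE [P1→C gives 7>0; P2→Q gives 9>1]
(C,P): not NE [P2→Q gives 7>3]
(C,Q): not NE [P1→D gives 8>1]
(C,R): not NE [P2→Q gives 7>3]
(D,P): not NE [P1→C gives 7>3]
(D,Q): not NE [P2→R gives 5>4]
(D,R): not NE [P1→C gives 7>3]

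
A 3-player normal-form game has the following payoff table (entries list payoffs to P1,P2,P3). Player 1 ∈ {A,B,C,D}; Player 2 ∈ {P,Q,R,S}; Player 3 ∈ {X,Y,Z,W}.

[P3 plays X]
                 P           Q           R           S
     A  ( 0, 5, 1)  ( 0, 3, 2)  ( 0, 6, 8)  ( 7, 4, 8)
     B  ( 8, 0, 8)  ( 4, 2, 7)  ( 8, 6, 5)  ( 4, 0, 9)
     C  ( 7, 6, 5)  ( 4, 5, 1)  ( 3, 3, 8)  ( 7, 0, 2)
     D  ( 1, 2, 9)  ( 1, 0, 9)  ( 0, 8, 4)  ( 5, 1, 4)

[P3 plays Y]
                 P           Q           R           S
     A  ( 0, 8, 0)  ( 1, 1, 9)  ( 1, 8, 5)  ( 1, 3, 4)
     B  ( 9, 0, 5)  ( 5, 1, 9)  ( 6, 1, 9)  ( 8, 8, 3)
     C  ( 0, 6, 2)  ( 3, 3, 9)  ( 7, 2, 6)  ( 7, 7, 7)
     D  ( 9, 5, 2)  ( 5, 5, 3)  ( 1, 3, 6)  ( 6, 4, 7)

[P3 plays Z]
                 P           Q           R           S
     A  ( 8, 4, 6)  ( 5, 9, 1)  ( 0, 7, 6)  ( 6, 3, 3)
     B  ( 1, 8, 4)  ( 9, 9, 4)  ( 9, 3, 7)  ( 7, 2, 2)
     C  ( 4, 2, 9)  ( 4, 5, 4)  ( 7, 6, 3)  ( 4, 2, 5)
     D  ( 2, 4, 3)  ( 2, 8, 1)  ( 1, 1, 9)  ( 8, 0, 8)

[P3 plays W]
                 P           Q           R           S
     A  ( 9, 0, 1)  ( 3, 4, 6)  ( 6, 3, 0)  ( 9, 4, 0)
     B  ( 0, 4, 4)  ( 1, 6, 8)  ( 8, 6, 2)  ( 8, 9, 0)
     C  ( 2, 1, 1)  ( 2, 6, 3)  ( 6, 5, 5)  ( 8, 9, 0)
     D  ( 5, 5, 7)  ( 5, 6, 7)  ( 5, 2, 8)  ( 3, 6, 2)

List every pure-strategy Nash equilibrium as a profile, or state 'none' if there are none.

Equilibria: none

(A,P,X): not NE [P1→B gives 8>0; P2→R gives 6>5; P3→Z gives 6>1]
(A,P,Y): not NE [P1→D gives 9>0; P3→Z gives 6>0]
(A,P,Z): not NE [P2→Q gives 9>4]
(A,P,W): not NE [P2→S gives 4>0; P3→Z gives 6>1]
(A,Q,X): not NE [P1→C gives 4>0; P2→R gives 6>3; P3→Y gives 9>2]
(A,Q,Y): not NE [P1→D gives 5>1; P2→R gives 8>1]
(A,Q,Z): not NE [P1→B gives 9>5; P3→Y gives 9>1]
(A,Q,W): not NE [P1→D gives 5>3; P3→Y gives 9>6]
(A,R,X): not NE [P1→B gives 8>0]
(A,R,Y): not NE [P1→C gives 7>1; P3→X gives 8>5]
(A,R,Z): not NE [P1→B gives 9>0; P2→Q gives 9>7; P3→X gives 8>6]
(A,R,W): not NE [P1→B gives 8>6; P2→S gives 4>3; P3→X gives 8>0]
(A,S,X): not NE [P2→R gives 6>4]
(A,S,Y): not NE [P1→B gives 8>1; P2→R gives 8>3; P3→X gives 8>4]
(A,S,Z): not NE [P1→D gives 8>6; P2→Q gives 9>3; P3→X gives 8>3]
(A,S,W): not NE [P3→X gives 8>0]
(B,P,X): not NE [P2→R gives 6>0]
(B,P,Y): not NE [P2→S gives 8>0; P3→X gives 8>5]
(B,P,Z): not NE [P1→A gives 8>1; P2→Q gives 9>8; P3→X gives 8>4]
(B,P,W): not NE [P1→A gives 9>0; P2→S gives 9>4; P3→X gives 8>4]
(B,Q,X): not NE [P2→R gives 6>2; P3→Y gives 9>7]
(B,Q,Y): not NE [P2→S gives 8>1]
(B,Q,Z): not NE [P3→Y gives 9>4]
(B,Q,W): not NE [P1→D gives 5>1; P2→S gives 9>6; P3→Y gives 9>8]
(B,R,X): not NE [P3→Y gives 9>5]
(B,R,Y): not NE [P1→C gives 7>6; P2→S gives 8>1]
(B,R,Z): not NE [P2→Q gives 9>3; P3→Y gives 9>7]
(B,R,W): not NE [P2→S gives 9>6; P3→Y gives 9>2]
(B,S,X): not NE [P1→C gives 7>4; P2→R gives 6>0]
(B,S,Y): not NE [P3→X gives 9>3]
(B,S,Z): not NE [P1→D gives 8>7; P2→Q gives 9>2; P3→X gives 9>2]
(B,S,W): not NE [P1→A gives 9>8; P3→X gives 9>0]
(C,P,X): not NE [P1→B gives 8>7; P3→Z gives 9>5]
(C,P,Y): not NE [P1→D gives 9>0; P2→S gives 7>6; P3→Z gives 9>2]
(C,P,Z): not NE [P1→A gives 8>4; P2→R gives 6>2]
(C,P,W): not NE [P1→A gives 9>2; P2→S gives 9>1; P3→Z gives 9>1]
(C,Q,X): not NE [P2→P gives 6>5; P3→Y gives 9>1]
(C,Q,Y): not NE [P1→D gives 5>3; P2→S gives 7>3]
(C,Q,Z): not NE [P1→B gives 9>4; P2→R gives 6>5; P3→Y gives 9>4]
(C,Q,W): not NE [P1→D gives 5>2; P2→S gives 9>6; P3→Y gives 9>3]
(C,R,X): not NE [P1→B gives 8>3; P2→P gives 6>3]
(C,R,Y): not NE [P2→S gives 7>2; P3→X gives 8>6]
(C,R,Z): not NE [P1→B gives 9>7; P3→X gives 8>3]
(C,R,W): not NE [P1→B gives 8>6; P2→S gives 9>5; P3→X gives 8>5]
(C,S,X): not NE [P2→P gives 6>0; P3→Y gives 7>2]
(C,S,Y): not NE [P1→B gives 8>7]
(C,S,Z): not NE [P1→D gives 8>4; P2→R gives 6>2; P3→Y gives 7>5]
(C,S,W): not NE [P1→A gives 9>8; P3→Y gives 7>0]
(D,P,X): not NE [P1→B gives 8>1; P2→R gives 8>2]
(D,P,Y): not NE [P3→X gives 9>2]
(D,P,Z): not NE [P1→A gives 8>2; P2→Q gives 8>4; P3→X gives 9>3]
(D,P,W): not NE [P1→A gives 9>5; P2→S gives 6>5; P3→X gives 9>7]
(D,Q,X): not NE [P1→C gives 4>1; P2→R gives 8>0]
(D,Q,Y): not NE [P3→X gives 9>3]
(D,Q,Z): not NE [P1→B gives 9>2; P3→X gives 9>1]
(D,Q,W): not NE [P3→X gives 9>7]
(D,R,X): not NE [P1→B gives 8>0; P3→Z gives 9>4]
(D,R,Y): not NE [P1→C gives 7>1; P2→Q gives 5>3; P3→Z gives 9>6]
(D,R,Z): not NE [P1→B gives 9>1; P2→Q gives 8>1]
(D,R,W): not NE [P1→B gives 8>5; P2→S gives 6>2; P3→Z gives 9>8]
(D,S,X): not NE [P1→C gives 7>5; P2→R gives 8>1; P3→Z gives 8>4]
(D,S,Y): not NE [P1→B gives 8>6; P2→Q gives 5>4; P3→Z gives 8>7]
(D,S,Z): not NE [P2→Q gives 8>0]
(D,S,W): not NE [P1→A gives 9>3; P3→Z gives 8>2]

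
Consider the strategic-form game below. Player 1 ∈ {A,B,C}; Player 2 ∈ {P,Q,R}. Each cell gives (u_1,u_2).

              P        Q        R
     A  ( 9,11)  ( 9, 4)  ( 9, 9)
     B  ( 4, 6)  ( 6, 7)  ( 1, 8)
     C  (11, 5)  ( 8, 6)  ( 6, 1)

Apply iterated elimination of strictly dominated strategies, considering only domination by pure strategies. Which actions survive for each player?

P1 drop B (A beats it: P:9>4 Q:9>6 R:9>1)
P2 drop R (P beats it: A:11>9 C:5>1)
P1→{A,C} P2→{P,Q}

Remaining: P1:{A,C} P2:{P,Q}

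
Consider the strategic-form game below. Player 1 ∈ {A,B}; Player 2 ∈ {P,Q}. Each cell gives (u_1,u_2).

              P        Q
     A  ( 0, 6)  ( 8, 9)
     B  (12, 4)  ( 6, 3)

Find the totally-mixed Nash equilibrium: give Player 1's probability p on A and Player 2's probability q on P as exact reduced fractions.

P1 indiff ⇒ q·0+(1-q)·8 = q·12+(1-q)·6 ⇒ q(-12) = (1-q)(-2) ⇒ q = 1/7
P2 indiff ⇒ p·6+(1-p)·4 = p·9+(1-p)·3 ⇒ p(-3) = (1-p)(-1) ⇒ p = 1/4

(p,q) = (1/4, 1/7)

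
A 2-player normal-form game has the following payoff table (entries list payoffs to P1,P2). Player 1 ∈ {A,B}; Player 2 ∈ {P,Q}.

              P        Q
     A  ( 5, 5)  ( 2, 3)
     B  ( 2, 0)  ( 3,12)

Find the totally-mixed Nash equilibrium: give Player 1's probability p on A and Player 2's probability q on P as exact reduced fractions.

P1 indiff ⇒ q·5+(1-q)·2 = q·2+(1-q)·3 ⇒ q(3) = (1-q)(1) ⇒ q = 1/4
P2 indiff ⇒ p·5+(1-p)·0 = p·3+(1-p)·12 ⇒ p(2) = (1-p)(12) ⇒ p = 6/7

P1 mixes 6/7 on A; P2 mixes 1/4 on P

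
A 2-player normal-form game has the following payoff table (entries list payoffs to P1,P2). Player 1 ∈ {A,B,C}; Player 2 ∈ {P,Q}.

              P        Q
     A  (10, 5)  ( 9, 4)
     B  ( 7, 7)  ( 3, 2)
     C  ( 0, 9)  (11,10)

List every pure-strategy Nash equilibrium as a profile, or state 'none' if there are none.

PSNE = {(A,P), (C,Q)}

(A,P): NE
(A,Q): not NE [P1→C gives 11>9; P2→P gives 5>4]
(B,P): not NE [P1→A gives 10>7]
(B,Q): not NE [P1→C gives 11>3; P2→P gives 7>2]
(C,P): not NE [P1→A gives 10>0; P2→Q gives 10>9]
(C,Q): NE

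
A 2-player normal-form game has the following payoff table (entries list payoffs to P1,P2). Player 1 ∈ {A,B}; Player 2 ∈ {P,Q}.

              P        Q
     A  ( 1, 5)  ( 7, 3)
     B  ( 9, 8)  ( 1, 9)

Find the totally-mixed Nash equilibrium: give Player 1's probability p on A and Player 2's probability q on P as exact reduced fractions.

P1 indiff ⇒ q·1+(1-q)·7 = q·9+(1-q)·1 ⇒ q(-8) = (1-q)(-6) ⇒ q = 3/7
P2 indiff ⇒ p·5+(1-p)·8 = p·3+(1-p)·9 ⇒ p(2) = (1-p)(1) ⇒ p = 1/3

p=1/3, q=3/7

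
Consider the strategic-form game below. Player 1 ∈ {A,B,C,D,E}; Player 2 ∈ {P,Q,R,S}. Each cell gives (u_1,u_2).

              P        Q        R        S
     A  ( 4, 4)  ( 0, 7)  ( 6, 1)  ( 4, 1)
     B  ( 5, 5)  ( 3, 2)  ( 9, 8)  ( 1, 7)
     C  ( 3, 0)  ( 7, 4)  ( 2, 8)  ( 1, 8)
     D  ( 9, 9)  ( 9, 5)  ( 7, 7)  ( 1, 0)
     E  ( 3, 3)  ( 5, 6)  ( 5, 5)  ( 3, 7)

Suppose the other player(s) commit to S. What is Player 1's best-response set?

u_1(A vs S) = 4
u_1(B vs S) = 1
u_1(C vs S) = 1
u_1(D vs S) = 1
u_1(E vs S) = 3
max payoff 4 at {A}

BR_1 = {A}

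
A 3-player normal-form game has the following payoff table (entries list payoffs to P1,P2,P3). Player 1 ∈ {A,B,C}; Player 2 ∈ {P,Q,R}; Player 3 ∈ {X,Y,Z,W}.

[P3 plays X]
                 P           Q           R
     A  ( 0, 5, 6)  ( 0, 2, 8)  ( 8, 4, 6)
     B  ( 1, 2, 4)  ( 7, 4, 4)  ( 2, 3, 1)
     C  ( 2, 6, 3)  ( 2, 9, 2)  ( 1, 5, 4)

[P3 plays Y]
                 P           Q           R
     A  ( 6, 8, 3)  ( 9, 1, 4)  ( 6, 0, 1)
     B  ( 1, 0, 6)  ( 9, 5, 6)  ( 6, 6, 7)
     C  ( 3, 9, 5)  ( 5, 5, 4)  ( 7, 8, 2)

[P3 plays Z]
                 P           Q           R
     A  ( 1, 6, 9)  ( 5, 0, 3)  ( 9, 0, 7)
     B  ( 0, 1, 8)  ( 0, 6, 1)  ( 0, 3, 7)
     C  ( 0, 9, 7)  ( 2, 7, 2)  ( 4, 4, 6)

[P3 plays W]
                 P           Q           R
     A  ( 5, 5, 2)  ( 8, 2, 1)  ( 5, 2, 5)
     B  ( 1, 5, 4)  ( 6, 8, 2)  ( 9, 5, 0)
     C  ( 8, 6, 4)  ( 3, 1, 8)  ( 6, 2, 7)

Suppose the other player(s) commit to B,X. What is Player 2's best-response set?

u_2(P vs B,X) = 2
u_2(Q vs B,X) = 4
u_2(R vs B,X) = 3
max payoff 4 at {Q}

argmax u_2 = {Q}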